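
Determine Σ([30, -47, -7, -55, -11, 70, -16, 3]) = -33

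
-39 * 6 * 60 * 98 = -1375920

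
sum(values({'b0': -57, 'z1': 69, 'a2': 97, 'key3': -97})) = (-57) + 69 + 97 + (-97)
= 12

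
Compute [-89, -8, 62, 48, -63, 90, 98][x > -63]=keep x where x > -63: -89✗, -8✓, 62✓, 48✓, -63✗, 90✓, 98✓
= [-8, 62, 48, 90, 98]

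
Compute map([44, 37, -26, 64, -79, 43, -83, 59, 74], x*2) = 44*2=88, 37*2=74, -26*2=-52, 64*2=128, -79*2=-158, 43*2=86, -83*2=-166, 59*2=118, 74*2=148
= [88, 74, -52, 128, -158, 86, -166, 118, 148]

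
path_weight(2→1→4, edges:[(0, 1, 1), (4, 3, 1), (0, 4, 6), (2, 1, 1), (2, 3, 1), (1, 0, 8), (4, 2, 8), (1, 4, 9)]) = w(2→1)=1 + w(1→4)=9
= 10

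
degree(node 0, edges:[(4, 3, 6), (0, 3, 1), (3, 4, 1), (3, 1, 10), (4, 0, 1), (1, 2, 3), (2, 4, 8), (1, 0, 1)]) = 3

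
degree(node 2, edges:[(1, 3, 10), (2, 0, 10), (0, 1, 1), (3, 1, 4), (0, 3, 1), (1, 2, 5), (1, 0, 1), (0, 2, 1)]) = 3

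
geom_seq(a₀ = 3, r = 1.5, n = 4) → [3.0, 4.5, 6.75, 10.125]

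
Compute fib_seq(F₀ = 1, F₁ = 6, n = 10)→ F_2 = F_1 + F_0 = 7
F_3 = F_2 + F_1 = 13
F_4 = F_3 + F_2 = 20
...
= [1, 6, 7, 13, 20, 33, 53, 86, 139, 225]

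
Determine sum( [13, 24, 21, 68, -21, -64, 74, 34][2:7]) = slice → [21, 68, -21, -64, 74]
21 + 68 + (-21) + (-64) + 74
= 78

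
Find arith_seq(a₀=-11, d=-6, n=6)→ a_0 = -11 + 0*-6 = -11
a_1 = -11 + 1*-6 = -17
a_2 = -11 + 2*-6 = -23
...
= [-11, -17, -23, -29, -35, -41]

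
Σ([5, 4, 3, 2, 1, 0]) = 5 + 4 + 3 + 2 + 1 + 0
= 15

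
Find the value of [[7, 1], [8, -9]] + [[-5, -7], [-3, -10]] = [[2, -6], [5, -19]]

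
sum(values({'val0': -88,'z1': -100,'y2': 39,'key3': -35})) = -184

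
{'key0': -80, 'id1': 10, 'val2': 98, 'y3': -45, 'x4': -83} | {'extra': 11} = {'key0': -80, 'id1': 10, 'val2': 98, 'y3': -45, 'x4': -83, 'extra': 11}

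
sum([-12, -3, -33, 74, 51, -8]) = (-12) + (-3) + (-33) + 74 + 51 + (-8)
= 69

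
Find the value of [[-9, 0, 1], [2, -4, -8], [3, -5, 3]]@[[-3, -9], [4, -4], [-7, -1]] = [[20, 80], [34, 6], [-50, -10]]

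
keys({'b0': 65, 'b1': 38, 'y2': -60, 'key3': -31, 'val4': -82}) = ['b0', 'b1', 'y2', 'key3', 'val4']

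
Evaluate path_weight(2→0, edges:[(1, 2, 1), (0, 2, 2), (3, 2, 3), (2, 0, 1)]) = 1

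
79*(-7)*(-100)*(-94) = -5198200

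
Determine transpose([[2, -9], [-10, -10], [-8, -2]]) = [[2, -10, -8], [-9, -10, -2]]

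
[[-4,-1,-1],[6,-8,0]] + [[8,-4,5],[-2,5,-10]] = [[4, -5, 4], [4, -3, -10]]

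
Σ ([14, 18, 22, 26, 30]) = 14 + 18 + 22 + 26 + 30
= 110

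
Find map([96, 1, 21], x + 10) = [106, 11, 31]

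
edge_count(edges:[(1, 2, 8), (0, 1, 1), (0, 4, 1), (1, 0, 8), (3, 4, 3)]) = 5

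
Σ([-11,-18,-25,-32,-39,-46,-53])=(-11) + (-18) + (-25) + (-32) + (-39) + (-46) + (-53)
= -224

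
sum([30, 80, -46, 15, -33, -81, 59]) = 24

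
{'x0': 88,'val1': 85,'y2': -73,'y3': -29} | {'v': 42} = {'x0': 88, 'val1': 85, 'y2': -73, 'y3': -29, 'v': 42}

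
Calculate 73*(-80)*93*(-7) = 3801840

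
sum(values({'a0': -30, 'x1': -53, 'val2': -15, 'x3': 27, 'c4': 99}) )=(-30) + (-53) + (-15) + 27 + 99
= 28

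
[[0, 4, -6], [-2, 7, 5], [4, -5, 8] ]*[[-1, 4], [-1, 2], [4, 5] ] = C[0][0] = (0)*(-1) + (4)*(-1) + (-6)*(4) = -28
C[0][1] = (0)*(4) + (4)*(2) + (-6)*(5) = -22
C[1][0] = (-2)*(-1) + (7)*(-1) + (5)*(4) = 15
C[1][1] = (-2)*(4) + (7)*(2) + (5)*(5) = 31
C[2][0] = (4)*(-1) + (-5)*(-1) + (8)*(4) = 33
C[2][1] = (4)*(4) + (-5)*(2) + (8)*(5) = 46
= [[-28, -22], [15, 31], [33, 46]]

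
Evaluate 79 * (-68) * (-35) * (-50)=-9401000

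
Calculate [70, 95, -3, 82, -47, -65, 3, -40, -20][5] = -65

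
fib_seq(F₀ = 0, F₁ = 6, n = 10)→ [0, 6, 6, 12, 18, 30, 48, 78, 126, 204]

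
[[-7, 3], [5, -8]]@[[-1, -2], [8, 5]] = [[31, 29], [-69, -50]]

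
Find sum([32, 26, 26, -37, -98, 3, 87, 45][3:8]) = slice → [-37, -98, 3, 87, 45]
(-37) + (-98) + 3 + 87 + 45
= 0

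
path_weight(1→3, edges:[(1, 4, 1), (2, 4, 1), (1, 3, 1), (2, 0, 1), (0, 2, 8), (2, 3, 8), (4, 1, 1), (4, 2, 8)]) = w(1→3)=1
= 1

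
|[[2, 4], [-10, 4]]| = 48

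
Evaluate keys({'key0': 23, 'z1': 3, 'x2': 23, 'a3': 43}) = ['key0', 'z1', 'x2', 'a3']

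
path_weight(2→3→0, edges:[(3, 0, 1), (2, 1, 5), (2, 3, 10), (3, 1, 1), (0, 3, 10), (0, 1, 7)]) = 11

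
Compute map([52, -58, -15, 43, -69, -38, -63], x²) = (52)²=2704, (-58)²=3364, (-15)²=225, (43)²=1849, (-69)²=4761, (-38)²=1444, (-63)²=3969
= [2704, 3364, 225, 1849, 4761, 1444, 3969]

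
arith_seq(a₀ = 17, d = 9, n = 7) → [17, 26, 35, 44, 53, 62, 71]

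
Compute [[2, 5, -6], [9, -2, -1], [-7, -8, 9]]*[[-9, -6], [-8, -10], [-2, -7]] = [[-46, -20], [-63, -27], [109, 59]]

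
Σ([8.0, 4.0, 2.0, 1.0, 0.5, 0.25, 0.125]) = 8.0 + 4.0 + 2.0 + 1.0 + 0.5 + 0.25 + 0.125
= 15.875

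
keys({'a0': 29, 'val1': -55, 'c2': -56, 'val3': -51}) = ['a0', 'val1', 'c2', 'val3']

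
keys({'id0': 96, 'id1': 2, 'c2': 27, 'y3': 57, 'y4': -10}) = ['id0', 'id1', 'c2', 'y3', 'y4']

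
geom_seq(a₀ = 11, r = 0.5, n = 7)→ [11.0, 5.5, 2.75, 1.375, 0.6875, 0.34375, 0.171875]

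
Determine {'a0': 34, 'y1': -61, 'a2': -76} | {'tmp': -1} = {'a0': 34, 'y1': -61, 'a2': -76, 'tmp': -1}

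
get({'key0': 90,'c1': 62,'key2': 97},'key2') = 97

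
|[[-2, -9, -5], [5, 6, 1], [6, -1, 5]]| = 314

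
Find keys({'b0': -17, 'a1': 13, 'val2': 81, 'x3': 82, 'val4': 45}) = ['b0', 'a1', 'val2', 'x3', 'val4']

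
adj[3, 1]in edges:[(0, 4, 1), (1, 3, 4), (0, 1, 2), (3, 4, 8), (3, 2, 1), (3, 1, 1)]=1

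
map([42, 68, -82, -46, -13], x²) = (42)²=1764, (68)²=4624, (-82)²=6724, (-46)²=2116, (-13)²=169
= [1764, 4624, 6724, 2116, 169]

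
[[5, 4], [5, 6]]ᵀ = [[5, 5], [4, 6]]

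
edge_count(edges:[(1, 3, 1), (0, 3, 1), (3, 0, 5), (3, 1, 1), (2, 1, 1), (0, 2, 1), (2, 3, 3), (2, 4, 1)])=8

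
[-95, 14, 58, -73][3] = -73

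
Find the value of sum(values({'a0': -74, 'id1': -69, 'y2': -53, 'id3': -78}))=(-74) + (-69) + (-53) + (-78)
= -274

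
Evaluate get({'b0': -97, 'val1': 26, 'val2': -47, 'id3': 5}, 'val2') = -47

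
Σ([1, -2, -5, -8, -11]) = -25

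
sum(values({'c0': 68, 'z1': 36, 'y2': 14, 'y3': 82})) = 200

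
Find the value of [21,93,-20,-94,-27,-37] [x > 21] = [93]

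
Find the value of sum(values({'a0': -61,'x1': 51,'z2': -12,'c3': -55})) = -77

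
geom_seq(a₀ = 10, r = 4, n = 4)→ a_0 = 10*4^0 = 10
a_1 = 10*4^1 = 40
a_2 = 10*4^2 = 160
...
= [10, 40, 160, 640]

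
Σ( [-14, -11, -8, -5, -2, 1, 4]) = -35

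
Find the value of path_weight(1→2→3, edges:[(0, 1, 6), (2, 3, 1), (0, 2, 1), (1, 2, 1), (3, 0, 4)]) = 2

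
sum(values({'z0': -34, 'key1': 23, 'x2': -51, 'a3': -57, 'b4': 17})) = (-34) + 23 + (-51) + (-57) + 17
= -102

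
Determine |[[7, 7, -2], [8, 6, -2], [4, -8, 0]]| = (1)*(7)*det([[6, -2], [-8, 0]]) + (-1)*(7)*det([[8, -2], [4, 0]]) + (1)*(-2)*det([[8, 6], [4, -8]])
= -112 + -56 + 176
= 8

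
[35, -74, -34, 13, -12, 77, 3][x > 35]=keep x where x > 35: 35✗, -74✗, -34✗, 13✗, -12✗, 77✓, 3✗
= [77]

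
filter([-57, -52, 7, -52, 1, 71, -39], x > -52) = [7, 1, 71, -39]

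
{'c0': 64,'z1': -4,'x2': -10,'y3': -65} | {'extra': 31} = {'c0': 64, 'z1': -4, 'x2': -10, 'y3': -65, 'extra': 31}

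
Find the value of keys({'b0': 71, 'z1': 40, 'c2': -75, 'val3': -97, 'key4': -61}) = ['b0', 'z1', 'c2', 'val3', 'key4']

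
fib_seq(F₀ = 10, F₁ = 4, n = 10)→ F_2 = F_1 + F_0 = 14
F_3 = F_2 + F_1 = 18
F_4 = F_3 + F_2 = 32
...
= [10, 4, 14, 18, 32, 50, 82, 132, 214, 346]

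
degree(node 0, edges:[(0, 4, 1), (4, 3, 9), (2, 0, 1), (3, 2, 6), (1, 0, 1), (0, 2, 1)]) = incident: (0,4), (2,0), (1,0), (0,2)
= 4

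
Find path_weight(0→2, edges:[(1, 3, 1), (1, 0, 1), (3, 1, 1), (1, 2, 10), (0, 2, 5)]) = w(0→2)=5
= 5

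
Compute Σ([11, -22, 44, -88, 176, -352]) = -231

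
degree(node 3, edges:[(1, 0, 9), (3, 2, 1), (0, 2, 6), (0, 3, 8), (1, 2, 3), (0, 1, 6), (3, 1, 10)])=3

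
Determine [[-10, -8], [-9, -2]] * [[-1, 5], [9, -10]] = [[-62, 30], [-9, -25]]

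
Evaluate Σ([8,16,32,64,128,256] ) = 504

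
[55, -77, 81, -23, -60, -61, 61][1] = -77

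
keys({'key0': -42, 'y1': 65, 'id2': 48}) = ['key0', 'y1', 'id2']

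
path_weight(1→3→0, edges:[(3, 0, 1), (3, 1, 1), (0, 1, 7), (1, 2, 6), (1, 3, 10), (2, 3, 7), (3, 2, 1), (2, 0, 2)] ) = w(1→3)=10 + w(3→0)=1
= 11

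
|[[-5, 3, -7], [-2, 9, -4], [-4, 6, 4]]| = (1)*(-5)*det([[9, -4], [6, 4]]) + (-1)*(3)*det([[-2, -4], [-4, 4]]) + (1)*(-7)*det([[-2, 9], [-4, 6]])
= -300 + 72 + -168
= -396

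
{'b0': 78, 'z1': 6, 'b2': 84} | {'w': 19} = {'b0': 78, 'z1': 6, 'b2': 84, 'w': 19}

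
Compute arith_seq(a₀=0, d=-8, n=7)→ a_0 = 0 + 0*-8 = 0
a_1 = 0 + 1*-8 = -8
a_2 = 0 + 2*-8 = -16
...
= [0, -8, -16, -24, -32, -40, -48]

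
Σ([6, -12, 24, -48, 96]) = 6 + -12 + 24 + -48 + 96
= 66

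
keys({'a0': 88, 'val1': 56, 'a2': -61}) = ['a0', 'val1', 'a2']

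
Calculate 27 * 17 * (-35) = -16065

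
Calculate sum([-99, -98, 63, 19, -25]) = -140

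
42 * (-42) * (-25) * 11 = 485100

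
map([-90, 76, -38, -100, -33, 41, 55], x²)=[8100, 5776, 1444, 10000, 1089, 1681, 3025]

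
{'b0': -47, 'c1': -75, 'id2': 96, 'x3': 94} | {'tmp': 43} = {'b0': -47, 'c1': -75, 'id2': 96, 'x3': 94, 'tmp': 43}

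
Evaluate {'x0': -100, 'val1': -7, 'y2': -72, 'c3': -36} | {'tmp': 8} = {'x0': -100, 'val1': -7, 'y2': -72, 'c3': -36, 'tmp': 8}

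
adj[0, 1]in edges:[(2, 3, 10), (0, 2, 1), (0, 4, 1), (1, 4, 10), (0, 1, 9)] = 9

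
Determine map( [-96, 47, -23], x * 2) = -96*2=-192, 47*2=94, -23*2=-46
= [-192, 94, -46]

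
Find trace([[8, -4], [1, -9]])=diagonal: 8 + (-9)
= -1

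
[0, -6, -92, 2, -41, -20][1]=-6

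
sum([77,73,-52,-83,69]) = 77 + 73 + (-52) + (-83) + 69
= 84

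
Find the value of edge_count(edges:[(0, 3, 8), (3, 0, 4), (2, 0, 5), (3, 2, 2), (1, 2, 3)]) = 5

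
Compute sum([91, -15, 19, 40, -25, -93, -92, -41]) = -116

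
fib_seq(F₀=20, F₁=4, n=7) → [20, 4, 24, 28, 52, 80, 132]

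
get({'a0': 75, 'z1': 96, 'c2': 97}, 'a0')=75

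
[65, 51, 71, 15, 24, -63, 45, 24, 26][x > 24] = keep x where x > 24: 65✓, 51✓, 71✓, 15✗, 24✗, -63✗, 45✓, 24✗, 26✓
= [65, 51, 71, 45, 26]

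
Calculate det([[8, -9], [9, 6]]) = (8)*(6) - (-9)*(9)
= 129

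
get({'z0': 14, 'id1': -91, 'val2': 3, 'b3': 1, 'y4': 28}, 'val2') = 3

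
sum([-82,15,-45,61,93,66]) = (-82) + 15 + (-45) + 61 + 93 + 66
= 108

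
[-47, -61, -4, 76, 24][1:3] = [-61, -4]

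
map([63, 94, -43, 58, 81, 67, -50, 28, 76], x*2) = 63*2=126, 94*2=188, -43*2=-86, 58*2=116, 81*2=162, 67*2=134, -50*2=-100, 28*2=56, 76*2=152
= [126, 188, -86, 116, 162, 134, -100, 56, 152]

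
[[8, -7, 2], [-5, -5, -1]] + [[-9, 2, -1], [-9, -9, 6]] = [[-1, -5, 1], [-14, -14, 5]]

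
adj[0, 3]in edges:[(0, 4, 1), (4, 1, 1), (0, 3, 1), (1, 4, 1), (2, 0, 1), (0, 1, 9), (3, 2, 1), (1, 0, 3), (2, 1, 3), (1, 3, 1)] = 1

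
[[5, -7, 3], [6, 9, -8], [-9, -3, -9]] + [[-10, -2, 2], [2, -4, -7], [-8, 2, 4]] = [[-5, -9, 5], [8, 5, -15], [-17, -1, -5]]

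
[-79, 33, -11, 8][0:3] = [-79, 33, -11]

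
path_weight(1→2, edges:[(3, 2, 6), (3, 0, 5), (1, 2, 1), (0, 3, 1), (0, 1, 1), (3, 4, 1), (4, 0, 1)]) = 1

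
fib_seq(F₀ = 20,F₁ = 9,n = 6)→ F_2 = F_1 + F_0 = 29
F_3 = F_2 + F_1 = 38
F_4 = F_3 + F_2 = 67
...
= [20, 9, 29, 38, 67, 105]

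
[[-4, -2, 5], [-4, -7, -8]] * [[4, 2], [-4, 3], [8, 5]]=C[0][0] = (-4)*(4) + (-2)*(-4) + (5)*(8) = 32
C[0][1] = (-4)*(2) + (-2)*(3) + (5)*(5) = 11
C[1][0] = (-4)*(4) + (-7)*(-4) + (-8)*(8) = -52
C[1][1] = (-4)*(2) + (-7)*(3) + (-8)*(5) = -69
= [[32, 11], [-52, -69]]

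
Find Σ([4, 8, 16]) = 28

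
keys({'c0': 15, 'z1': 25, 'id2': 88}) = ['c0', 'z1', 'id2']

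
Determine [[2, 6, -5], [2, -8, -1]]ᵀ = [[2, 2], [6, -8], [-5, -1]]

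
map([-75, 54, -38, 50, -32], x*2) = [-150, 108, -76, 100, -64]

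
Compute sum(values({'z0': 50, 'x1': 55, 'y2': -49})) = 56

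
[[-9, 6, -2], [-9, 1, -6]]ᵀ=[[-9, -9], [6, 1], [-2, -6]]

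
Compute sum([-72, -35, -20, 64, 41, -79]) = -101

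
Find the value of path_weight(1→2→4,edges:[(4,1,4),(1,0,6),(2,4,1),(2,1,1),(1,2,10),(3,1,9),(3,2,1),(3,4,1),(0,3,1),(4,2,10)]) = 11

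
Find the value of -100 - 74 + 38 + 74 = -62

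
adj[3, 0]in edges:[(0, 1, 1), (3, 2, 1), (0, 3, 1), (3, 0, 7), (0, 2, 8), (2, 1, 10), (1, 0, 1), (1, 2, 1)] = 7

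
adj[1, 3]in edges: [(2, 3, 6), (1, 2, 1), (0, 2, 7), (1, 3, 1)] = 1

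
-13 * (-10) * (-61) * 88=-697840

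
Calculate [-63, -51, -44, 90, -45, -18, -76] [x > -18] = keep x where x > -18: -63✗, -51✗, -44✗, 90✓, -45✗, -18✗, -76✗
= [90]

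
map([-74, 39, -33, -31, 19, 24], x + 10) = -74+10=-64, 39+10=49, -33+10=-23, -31+10=-21, 19+10=29, 24+10=34
= [-64, 49, -23, -21, 29, 34]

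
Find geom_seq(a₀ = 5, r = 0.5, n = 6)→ [5.0, 2.5, 1.25, 0.625, 0.3125, 0.15625]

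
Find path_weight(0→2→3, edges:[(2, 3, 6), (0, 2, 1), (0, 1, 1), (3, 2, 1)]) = w(0→2)=1 + w(2→3)=6
= 7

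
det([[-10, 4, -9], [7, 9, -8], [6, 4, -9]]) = 784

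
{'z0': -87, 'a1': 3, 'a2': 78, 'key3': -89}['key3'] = -89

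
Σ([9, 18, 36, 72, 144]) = 9 + 18 + 36 + 72 + 144
= 279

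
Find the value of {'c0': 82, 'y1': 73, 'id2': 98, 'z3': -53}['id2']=98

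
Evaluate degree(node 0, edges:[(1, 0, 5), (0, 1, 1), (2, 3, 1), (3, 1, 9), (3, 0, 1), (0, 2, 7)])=4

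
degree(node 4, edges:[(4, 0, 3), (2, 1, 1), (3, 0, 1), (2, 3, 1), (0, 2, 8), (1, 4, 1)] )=2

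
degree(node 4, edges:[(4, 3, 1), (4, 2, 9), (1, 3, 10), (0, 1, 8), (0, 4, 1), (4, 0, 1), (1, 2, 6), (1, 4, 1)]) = 5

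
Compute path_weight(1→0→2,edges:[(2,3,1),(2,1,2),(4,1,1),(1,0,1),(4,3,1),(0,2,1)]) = 2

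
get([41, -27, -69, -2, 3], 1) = -27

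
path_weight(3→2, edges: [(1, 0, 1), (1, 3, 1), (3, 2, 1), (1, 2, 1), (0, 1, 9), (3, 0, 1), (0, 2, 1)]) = 1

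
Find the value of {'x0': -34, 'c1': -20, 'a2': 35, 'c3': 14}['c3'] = 14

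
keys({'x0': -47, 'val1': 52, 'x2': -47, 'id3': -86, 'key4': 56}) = ['x0', 'val1', 'x2', 'id3', 'key4']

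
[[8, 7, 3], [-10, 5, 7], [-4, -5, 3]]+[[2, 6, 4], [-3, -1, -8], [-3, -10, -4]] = [[10, 13, 7], [-13, 4, -1], [-7, -15, -1]]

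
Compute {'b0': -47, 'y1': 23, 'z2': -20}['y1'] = 23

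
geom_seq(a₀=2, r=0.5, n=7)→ [2.0, 1.0, 0.5, 0.25, 0.125, 0.0625, 0.03125]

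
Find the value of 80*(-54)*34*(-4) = 587520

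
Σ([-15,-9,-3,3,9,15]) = 0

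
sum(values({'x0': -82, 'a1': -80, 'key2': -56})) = -218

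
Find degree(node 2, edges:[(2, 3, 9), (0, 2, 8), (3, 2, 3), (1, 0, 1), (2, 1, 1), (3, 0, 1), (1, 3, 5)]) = 4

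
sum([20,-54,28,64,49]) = 20 + (-54) + 28 + 64 + 49
= 107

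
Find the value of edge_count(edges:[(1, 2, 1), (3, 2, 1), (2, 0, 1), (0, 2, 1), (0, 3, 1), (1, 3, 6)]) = 6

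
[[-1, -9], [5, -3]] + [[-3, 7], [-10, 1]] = [[-4, -2], [-5, -2]]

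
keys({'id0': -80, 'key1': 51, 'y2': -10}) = ['id0', 'key1', 'y2']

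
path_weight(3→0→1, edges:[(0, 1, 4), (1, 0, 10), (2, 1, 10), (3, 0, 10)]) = w(3→0)=10 + w(0→1)=4
= 14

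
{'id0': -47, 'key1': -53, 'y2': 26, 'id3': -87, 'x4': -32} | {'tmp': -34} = {'id0': -47, 'key1': -53, 'y2': 26, 'id3': -87, 'x4': -32, 'tmp': -34}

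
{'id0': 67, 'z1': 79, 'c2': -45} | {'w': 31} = {'id0': 67, 'z1': 79, 'c2': -45, 'w': 31}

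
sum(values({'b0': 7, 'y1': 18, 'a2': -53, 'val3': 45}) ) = 7 + 18 + (-53) + 45
= 17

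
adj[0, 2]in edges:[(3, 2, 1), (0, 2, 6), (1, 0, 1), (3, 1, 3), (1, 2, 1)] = 6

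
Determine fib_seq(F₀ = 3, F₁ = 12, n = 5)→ F_2 = F_1 + F_0 = 15
F_3 = F_2 + F_1 = 27
F_4 = F_3 + F_2 = 42
= [3, 12, 15, 27, 42]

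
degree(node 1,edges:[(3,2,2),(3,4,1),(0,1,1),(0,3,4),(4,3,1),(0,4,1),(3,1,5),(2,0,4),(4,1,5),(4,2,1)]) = incident: (0,1), (3,1), (4,1)
= 3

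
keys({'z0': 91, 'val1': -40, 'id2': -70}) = ['z0', 'val1', 'id2']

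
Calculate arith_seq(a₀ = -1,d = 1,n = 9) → a_0 = -1 + 0*1 = -1
a_1 = -1 + 1*1 = 0
a_2 = -1 + 2*1 = 1
...
= [-1, 0, 1, 2, 3, 4, 5, 6, 7]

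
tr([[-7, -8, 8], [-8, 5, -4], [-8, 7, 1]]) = -1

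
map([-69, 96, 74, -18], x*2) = [-138, 192, 148, -36]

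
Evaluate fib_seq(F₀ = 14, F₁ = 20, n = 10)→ F_2 = F_1 + F_0 = 34
F_3 = F_2 + F_1 = 54
F_4 = F_3 + F_2 = 88
...
= [14, 20, 34, 54, 88, 142, 230, 372, 602, 974]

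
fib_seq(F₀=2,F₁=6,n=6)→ F_2 = F_1 + F_0 = 8
F_3 = F_2 + F_1 = 14
F_4 = F_3 + F_2 = 22
...
= [2, 6, 8, 14, 22, 36]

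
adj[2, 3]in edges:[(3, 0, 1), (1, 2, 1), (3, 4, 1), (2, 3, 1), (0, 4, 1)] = 1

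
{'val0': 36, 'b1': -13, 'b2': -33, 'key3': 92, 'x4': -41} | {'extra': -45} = {'val0': 36, 'b1': -13, 'b2': -33, 'key3': 92, 'x4': -41, 'extra': -45}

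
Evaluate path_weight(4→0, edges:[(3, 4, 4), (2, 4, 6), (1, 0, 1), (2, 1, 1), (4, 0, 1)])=w(4→0)=1
= 1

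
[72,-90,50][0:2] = [72, -90]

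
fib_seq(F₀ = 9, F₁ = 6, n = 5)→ F_2 = F_1 + F_0 = 15
F_3 = F_2 + F_1 = 21
F_4 = F_3 + F_2 = 36
= [9, 6, 15, 21, 36]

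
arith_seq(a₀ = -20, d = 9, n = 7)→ [-20, -11, -2, 7, 16, 25, 34]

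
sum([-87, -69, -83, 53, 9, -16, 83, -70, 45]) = (-87) + (-69) + (-83) + 53 + 9 + (-16) + 83 + (-70) + 45
= -135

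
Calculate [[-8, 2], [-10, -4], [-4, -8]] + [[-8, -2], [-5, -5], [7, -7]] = [[-16, 0], [-15, -9], [3, -15]]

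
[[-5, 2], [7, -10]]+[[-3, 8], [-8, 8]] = [[-8, 10], [-1, -2]]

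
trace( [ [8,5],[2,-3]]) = 5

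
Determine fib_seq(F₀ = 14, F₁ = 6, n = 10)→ [14, 6, 20, 26, 46, 72, 118, 190, 308, 498]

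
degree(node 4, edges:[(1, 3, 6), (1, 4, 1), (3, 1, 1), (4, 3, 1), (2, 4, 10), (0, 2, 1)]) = 3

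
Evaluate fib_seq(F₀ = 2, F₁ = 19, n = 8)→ F_2 = F_1 + F_0 = 21
F_3 = F_2 + F_1 = 40
F_4 = F_3 + F_2 = 61
...
= [2, 19, 21, 40, 61, 101, 162, 263]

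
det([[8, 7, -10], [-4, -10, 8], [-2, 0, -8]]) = 504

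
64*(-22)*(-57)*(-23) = -1845888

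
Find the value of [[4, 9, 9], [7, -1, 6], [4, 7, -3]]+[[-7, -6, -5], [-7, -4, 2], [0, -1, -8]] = [[-3, 3, 4], [0, -5, 8], [4, 6, -11]]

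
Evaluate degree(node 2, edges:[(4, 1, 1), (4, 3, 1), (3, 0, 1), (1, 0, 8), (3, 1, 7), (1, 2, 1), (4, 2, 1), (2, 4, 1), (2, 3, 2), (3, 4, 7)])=incident: (1,2), (4,2), (2,4), (2,3)
= 4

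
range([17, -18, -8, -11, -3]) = 35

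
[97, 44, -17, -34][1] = 44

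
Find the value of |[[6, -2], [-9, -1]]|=(6)*(-1) - (-2)*(-9)
= -24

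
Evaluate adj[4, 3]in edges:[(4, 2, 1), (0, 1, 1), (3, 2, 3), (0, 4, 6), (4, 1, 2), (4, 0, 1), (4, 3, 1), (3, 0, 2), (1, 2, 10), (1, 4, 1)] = 1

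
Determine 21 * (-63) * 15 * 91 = -1805895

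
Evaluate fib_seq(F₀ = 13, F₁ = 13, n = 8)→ F_2 = F_1 + F_0 = 26
F_3 = F_2 + F_1 = 39
F_4 = F_3 + F_2 = 65
...
= [13, 13, 26, 39, 65, 104, 169, 273]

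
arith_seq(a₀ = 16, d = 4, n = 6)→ a_0 = 16 + 0*4 = 16
a_1 = 16 + 1*4 = 20
a_2 = 16 + 2*4 = 24
...
= [16, 20, 24, 28, 32, 36]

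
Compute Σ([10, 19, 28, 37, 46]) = 10 + 19 + 28 + 37 + 46
= 140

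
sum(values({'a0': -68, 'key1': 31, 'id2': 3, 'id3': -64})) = -98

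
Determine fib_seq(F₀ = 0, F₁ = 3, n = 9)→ F_2 = F_1 + F_0 = 3
F_3 = F_2 + F_1 = 6
F_4 = F_3 + F_2 = 9
...
= [0, 3, 3, 6, 9, 15, 24, 39, 63]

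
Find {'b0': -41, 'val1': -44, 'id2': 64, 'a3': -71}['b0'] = -41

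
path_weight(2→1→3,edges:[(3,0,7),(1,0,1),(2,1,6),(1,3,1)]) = 7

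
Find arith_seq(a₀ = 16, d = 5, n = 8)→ [16, 21, 26, 31, 36, 41, 46, 51]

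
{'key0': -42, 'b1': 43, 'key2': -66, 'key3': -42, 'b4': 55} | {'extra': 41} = {'key0': -42, 'b1': 43, 'key2': -66, 'key3': -42, 'b4': 55, 'extra': 41}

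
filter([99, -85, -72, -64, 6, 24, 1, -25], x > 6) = keep x where x > 6: 99✓, -85✗, -72✗, -64✗, 6✗, 24✓, 1✗, -25✗
= [99, 24]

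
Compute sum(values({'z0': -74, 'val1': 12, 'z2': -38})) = -100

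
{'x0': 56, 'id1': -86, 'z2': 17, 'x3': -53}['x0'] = 56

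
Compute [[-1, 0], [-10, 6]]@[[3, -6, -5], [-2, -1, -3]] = C[0][0] = (-1)*(3) + (0)*(-2) = -3
C[0][1] = (-1)*(-6) + (0)*(-1) = 6
C[0][2] = (-1)*(-5) + (0)*(-3) = 5
C[1][0] = (-10)*(3) + (6)*(-2) = -42
C[1][1] = (-10)*(-6) + (6)*(-1) = 54
C[1][2] = (-10)*(-5) + (6)*(-3) = 32
= [[-3, 6, 5], [-42, 54, 32]]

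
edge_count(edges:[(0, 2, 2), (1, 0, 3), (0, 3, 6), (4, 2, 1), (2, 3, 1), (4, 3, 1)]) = 6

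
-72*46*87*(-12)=3457728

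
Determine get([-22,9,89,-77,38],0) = -22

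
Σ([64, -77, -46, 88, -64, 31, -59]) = -63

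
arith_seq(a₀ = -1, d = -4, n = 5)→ [-1, -5, -9, -13, -17]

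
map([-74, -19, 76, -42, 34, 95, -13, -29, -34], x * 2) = [-148, -38, 152, -84, 68, 190, -26, -58, -68]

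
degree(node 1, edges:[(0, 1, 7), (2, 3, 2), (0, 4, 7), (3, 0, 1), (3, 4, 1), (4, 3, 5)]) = incident: (0,1)
= 1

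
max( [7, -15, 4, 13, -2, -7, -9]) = 13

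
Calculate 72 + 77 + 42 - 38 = 153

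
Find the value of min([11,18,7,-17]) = -17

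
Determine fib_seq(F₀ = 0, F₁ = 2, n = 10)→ F_2 = F_1 + F_0 = 2
F_3 = F_2 + F_1 = 4
F_4 = F_3 + F_2 = 6
...
= [0, 2, 2, 4, 6, 10, 16, 26, 42, 68]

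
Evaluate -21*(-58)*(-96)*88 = -10289664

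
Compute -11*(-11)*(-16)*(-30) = 58080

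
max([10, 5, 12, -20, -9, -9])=12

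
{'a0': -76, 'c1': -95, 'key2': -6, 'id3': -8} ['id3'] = -8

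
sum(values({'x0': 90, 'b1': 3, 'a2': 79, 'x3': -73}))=90 + 3 + 79 + (-73)
= 99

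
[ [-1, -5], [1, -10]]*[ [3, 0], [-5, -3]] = [[22, 15], [53, 30]]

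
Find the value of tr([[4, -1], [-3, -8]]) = diagonal: 4 + (-8)
= -4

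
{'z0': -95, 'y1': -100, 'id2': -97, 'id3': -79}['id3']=-79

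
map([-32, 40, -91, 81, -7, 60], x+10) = [-22, 50, -81, 91, 3, 70]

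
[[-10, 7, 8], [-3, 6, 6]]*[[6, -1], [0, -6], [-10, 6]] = C[0][0] = (-10)*(6) + (7)*(0) + (8)*(-10) = -140
C[0][1] = (-10)*(-1) + (7)*(-6) + (8)*(6) = 16
C[1][0] = (-3)*(6) + (6)*(0) + (6)*(-10) = -78
C[1][1] = (-3)*(-1) + (6)*(-6) + (6)*(6) = 3
= [[-140, 16], [-78, 3]]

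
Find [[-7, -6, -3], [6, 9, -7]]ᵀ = [[-7, 6], [-6, 9], [-3, -7]]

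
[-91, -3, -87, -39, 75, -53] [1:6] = [-3, -87, -39, 75, -53]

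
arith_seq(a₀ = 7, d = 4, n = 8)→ [7, 11, 15, 19, 23, 27, 31, 35]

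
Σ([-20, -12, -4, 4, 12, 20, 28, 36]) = 64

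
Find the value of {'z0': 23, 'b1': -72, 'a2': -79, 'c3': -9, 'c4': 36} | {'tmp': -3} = {'z0': 23, 'b1': -72, 'a2': -79, 'c3': -9, 'c4': 36, 'tmp': -3}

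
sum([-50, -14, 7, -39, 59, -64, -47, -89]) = -237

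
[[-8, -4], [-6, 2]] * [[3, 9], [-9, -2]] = [[12, -64], [-36, -58]]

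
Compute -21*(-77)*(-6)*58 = -562716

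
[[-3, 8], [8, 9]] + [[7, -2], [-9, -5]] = [[4, 6], [-1, 4]]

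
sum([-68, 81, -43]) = (-68) + 81 + (-43)
= -30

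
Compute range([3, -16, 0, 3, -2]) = 19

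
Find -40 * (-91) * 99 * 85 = 30630600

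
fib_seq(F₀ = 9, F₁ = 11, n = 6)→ [9, 11, 20, 31, 51, 82]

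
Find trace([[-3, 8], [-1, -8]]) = diagonal: (-3) + (-8)
= -11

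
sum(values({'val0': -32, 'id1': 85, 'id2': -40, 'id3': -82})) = -69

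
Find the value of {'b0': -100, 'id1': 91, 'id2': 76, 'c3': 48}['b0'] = -100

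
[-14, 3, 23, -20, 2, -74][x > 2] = keep x where x > 2: -14✗, 3✓, 23✓, -20✗, 2✗, -74✗
= [3, 23]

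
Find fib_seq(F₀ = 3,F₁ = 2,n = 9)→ [3, 2, 5, 7, 12, 19, 31, 50, 81]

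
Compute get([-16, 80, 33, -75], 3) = -75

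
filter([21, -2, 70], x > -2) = [21, 70]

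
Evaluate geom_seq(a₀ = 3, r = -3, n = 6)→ a_0 = 3*(-3)^0 = 3
a_1 = 3*(-3)^1 = -9
a_2 = 3*(-3)^2 = 27
...
= [3, -9, 27, -81, 243, -729]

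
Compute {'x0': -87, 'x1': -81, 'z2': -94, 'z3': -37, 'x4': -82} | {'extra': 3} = {'x0': -87, 'x1': -81, 'z2': -94, 'z3': -37, 'x4': -82, 'extra': 3}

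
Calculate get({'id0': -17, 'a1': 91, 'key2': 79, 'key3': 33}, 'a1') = 91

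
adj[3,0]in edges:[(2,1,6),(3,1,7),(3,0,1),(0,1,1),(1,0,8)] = 1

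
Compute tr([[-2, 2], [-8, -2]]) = diagonal: (-2) + (-2)
= -4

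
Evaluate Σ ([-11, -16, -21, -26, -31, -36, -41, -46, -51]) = -279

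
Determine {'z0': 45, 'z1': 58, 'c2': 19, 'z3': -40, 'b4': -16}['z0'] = 45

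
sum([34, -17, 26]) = 34 + (-17) + 26
= 43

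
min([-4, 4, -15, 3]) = -15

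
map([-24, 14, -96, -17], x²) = [576, 196, 9216, 289]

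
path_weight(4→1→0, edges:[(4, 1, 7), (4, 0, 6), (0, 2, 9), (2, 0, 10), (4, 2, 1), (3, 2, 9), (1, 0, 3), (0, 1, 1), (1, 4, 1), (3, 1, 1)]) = 10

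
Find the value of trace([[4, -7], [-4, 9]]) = 13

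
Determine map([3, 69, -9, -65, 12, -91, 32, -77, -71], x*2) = 3*2=6, 69*2=138, -9*2=-18, -65*2=-130, 12*2=24, -91*2=-182, 32*2=64, -77*2=-154, -71*2=-142
= [6, 138, -18, -130, 24, -182, 64, -154, -142]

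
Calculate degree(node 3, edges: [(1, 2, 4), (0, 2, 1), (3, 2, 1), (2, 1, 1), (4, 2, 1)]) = incident: (3,2)
= 1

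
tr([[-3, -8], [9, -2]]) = -5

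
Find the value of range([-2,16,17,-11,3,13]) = 28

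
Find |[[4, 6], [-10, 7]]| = 88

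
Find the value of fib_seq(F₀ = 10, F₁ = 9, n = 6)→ F_2 = F_1 + F_0 = 19
F_3 = F_2 + F_1 = 28
F_4 = F_3 + F_2 = 47
...
= [10, 9, 19, 28, 47, 75]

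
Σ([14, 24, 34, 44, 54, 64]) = 14 + 24 + 34 + 44 + 54 + 64
= 234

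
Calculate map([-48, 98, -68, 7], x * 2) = -48*2=-96, 98*2=196, -68*2=-136, 7*2=14
= [-96, 196, -136, 14]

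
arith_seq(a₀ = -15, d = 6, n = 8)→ [-15, -9, -3, 3, 9, 15, 21, 27]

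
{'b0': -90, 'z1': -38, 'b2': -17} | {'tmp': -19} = {'b0': -90, 'z1': -38, 'b2': -17, 'tmp': -19}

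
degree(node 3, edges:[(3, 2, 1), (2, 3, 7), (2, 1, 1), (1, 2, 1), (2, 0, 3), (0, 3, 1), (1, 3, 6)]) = 4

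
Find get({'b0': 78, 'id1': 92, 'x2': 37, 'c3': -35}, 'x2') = 37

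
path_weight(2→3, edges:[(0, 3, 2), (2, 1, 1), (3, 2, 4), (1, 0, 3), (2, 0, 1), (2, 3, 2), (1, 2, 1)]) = 2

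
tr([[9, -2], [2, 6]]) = diagonal: 9 + 6
= 15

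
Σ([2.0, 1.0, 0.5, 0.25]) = 3.75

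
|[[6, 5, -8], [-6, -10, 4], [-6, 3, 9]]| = 162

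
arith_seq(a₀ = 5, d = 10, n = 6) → a_0 = 5 + 0*10 = 5
a_1 = 5 + 1*10 = 15
a_2 = 5 + 2*10 = 25
...
= [5, 15, 25, 35, 45, 55]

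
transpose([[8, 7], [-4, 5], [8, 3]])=[[8, -4, 8], [7, 5, 3]]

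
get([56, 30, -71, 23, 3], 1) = 30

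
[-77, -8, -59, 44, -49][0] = -77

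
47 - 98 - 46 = -97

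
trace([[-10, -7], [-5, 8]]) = -2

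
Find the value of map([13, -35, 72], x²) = [169, 1225, 5184]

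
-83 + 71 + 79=67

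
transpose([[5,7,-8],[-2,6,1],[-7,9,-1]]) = [[5, -2, -7], [7, 6, 9], [-8, 1, -1]]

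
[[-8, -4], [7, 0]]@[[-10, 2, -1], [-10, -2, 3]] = C[0][0] = (-8)*(-10) + (-4)*(-10) = 120
C[0][1] = (-8)*(2) + (-4)*(-2) = -8
C[0][2] = (-8)*(-1) + (-4)*(3) = -4
C[1][0] = (7)*(-10) + (0)*(-10) = -70
C[1][1] = (7)*(2) + (0)*(-2) = 14
C[1][2] = (7)*(-1) + (0)*(3) = -7
= [[120, -8, -4], [-70, 14, -7]]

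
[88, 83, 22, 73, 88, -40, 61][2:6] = [22, 73, 88, -40]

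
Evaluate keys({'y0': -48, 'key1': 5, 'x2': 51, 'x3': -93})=['y0', 'key1', 'x2', 'x3']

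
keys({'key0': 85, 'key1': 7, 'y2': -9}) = ['key0', 'key1', 'y2']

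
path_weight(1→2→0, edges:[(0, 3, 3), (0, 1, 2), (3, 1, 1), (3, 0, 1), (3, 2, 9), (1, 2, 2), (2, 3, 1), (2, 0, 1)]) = 3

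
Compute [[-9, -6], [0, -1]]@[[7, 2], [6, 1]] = C[0][0] = (-9)*(7) + (-6)*(6) = -99
C[0][1] = (-9)*(2) + (-6)*(1) = -24
C[1][0] = (0)*(7) + (-1)*(6) = -6
C[1][1] = (0)*(2) + (-1)*(1) = -1
= [[-99, -24], [-6, -1]]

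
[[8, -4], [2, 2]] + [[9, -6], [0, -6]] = [[17, -10], [2, -4]]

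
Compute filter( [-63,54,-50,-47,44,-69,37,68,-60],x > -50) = keep x where x > -50: -63✗, 54✓, -50✗, -47✓, 44✓, -69✗, 37✓, 68✓, -60✗
= [54, -47, 44, 37, 68]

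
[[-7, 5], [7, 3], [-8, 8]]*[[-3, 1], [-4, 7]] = C[0][0] = (-7)*(-3) + (5)*(-4) = 1
C[0][1] = (-7)*(1) + (5)*(7) = 28
C[1][0] = (7)*(-3) + (3)*(-4) = -33
C[1][1] = (7)*(1) + (3)*(7) = 28
C[2][0] = (-8)*(-3) + (8)*(-4) = -8
C[2][1] = (-8)*(1) + (8)*(7) = 48
= [[1, 28], [-33, 28], [-8, 48]]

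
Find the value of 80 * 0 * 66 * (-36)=0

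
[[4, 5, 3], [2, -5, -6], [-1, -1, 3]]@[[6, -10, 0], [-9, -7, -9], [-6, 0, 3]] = C[0][0] = (4)*(6) + (5)*(-9) + (3)*(-6) = -39
C[0][1] = (4)*(-10) + (5)*(-7) + (3)*(0) = -75
C[0][2] = (4)*(0) + (5)*(-9) + (3)*(3) = -36
C[1][0] = (2)*(6) + (-5)*(-9) + (-6)*(-6) = 93
C[1][1] = (2)*(-10) + (-5)*(-7) + (-6)*(0) = 15
C[1][2] = (2)*(0) + (-5)*(-9) + (-6)*(3) = 27
... (3 more cells)
= [[-39, -75, -36], [93, 15, 27], [-15, 17, 18]]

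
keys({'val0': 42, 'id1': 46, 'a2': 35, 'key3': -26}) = ['val0', 'id1', 'a2', 'key3']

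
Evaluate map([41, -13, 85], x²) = [1681, 169, 7225]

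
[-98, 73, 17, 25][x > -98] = keep x where x > -98: -98✗, 73✓, 17✓, 25✓
= [73, 17, 25]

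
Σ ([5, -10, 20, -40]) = -25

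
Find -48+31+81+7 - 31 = 40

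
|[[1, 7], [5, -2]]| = -37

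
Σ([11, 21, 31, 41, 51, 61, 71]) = 11 + 21 + 31 + 41 + 51 + 61 + 71
= 287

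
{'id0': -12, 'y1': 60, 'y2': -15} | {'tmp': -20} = {'id0': -12, 'y1': 60, 'y2': -15, 'tmp': -20}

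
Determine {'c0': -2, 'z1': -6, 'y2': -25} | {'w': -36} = {'c0': -2, 'z1': -6, 'y2': -25, 'w': -36}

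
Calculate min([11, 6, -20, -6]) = -20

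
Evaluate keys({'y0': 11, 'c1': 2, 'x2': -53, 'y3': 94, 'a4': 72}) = ['y0', 'c1', 'x2', 'y3', 'a4']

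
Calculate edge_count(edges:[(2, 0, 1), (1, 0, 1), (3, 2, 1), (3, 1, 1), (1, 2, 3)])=5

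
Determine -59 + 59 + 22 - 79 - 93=-150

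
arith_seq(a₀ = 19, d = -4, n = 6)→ a_0 = 19 + 0*-4 = 19
a_1 = 19 + 1*-4 = 15
a_2 = 19 + 2*-4 = 11
...
= [19, 15, 11, 7, 3, -1]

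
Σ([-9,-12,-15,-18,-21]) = -75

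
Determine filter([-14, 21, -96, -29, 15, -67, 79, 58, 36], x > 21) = keep x where x > 21: -14✗, 21✗, -96✗, -29✗, 15✗, -67✗, 79✓, 58✓, 36✓
= [79, 58, 36]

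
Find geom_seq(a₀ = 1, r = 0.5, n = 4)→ [1.0, 0.5, 0.25, 0.125]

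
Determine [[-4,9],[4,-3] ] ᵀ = [[-4, 4], [9, -3]]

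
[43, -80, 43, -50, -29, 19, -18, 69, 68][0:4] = [43, -80, 43, -50]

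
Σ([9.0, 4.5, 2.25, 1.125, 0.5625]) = 9.0 + 4.5 + 2.25 + 1.125 + 0.5625
= 17.4375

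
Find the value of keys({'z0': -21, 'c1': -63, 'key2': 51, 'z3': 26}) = ['z0', 'c1', 'key2', 'z3']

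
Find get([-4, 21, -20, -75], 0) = -4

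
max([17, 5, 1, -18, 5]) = 17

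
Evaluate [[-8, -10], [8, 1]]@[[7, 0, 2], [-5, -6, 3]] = [[-6, 60, -46], [51, -6, 19]]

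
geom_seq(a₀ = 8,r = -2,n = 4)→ a_0 = 8*(-2)^0 = 8
a_1 = 8*(-2)^1 = -16
a_2 = 8*(-2)^2 = 32
...
= [8, -16, 32, -64]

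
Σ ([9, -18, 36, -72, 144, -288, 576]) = 9 + -18 + 36 + -72 + 144 + -288 + 576
= 387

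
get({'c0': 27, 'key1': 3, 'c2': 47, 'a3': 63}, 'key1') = 3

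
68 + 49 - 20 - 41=56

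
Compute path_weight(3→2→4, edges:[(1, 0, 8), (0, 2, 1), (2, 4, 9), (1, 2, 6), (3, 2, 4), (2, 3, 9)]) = w(3→2)=4 + w(2→4)=9
= 13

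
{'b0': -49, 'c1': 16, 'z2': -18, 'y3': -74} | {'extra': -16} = {'b0': -49, 'c1': 16, 'z2': -18, 'y3': -74, 'extra': -16}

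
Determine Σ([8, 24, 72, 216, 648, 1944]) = 8 + 24 + 72 + 216 + 648 + 1944
= 2912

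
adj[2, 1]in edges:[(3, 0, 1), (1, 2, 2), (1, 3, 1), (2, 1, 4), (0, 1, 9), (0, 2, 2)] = 4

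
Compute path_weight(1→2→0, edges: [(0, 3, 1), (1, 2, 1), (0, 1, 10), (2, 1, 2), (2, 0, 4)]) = w(1→2)=1 + w(2→0)=4
= 5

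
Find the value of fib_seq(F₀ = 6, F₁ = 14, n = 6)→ F_2 = F_1 + F_0 = 20
F_3 = F_2 + F_1 = 34
F_4 = F_3 + F_2 = 54
...
= [6, 14, 20, 34, 54, 88]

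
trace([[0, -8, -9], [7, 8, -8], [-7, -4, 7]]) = diagonal: 0 + 8 + 7
= 15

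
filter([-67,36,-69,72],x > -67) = keep x where x > -67: -67✗, 36✓, -69✗, 72✓
= [36, 72]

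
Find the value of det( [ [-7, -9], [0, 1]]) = (-7)*(1) - (-9)*(0)
= -7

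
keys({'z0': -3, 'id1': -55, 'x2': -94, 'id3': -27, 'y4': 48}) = ['z0', 'id1', 'x2', 'id3', 'y4']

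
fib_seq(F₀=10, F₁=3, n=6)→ [10, 3, 13, 16, 29, 45]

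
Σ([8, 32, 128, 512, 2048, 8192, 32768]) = 43688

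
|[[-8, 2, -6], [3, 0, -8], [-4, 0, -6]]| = 100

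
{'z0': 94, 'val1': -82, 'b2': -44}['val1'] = -82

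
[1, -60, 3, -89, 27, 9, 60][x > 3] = keep x where x > 3: 1✗, -60✗, 3✗, -89✗, 27✓, 9✓, 60✓
= [27, 9, 60]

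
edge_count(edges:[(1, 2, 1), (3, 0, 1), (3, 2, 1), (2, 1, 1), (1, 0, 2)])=5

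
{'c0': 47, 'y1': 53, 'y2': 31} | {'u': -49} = {'c0': 47, 'y1': 53, 'y2': 31, 'u': -49}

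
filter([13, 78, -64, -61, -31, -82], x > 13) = [78]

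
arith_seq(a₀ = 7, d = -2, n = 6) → [7, 5, 3, 1, -1, -3]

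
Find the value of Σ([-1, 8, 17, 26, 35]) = (-1) + 8 + 17 + 26 + 35
= 85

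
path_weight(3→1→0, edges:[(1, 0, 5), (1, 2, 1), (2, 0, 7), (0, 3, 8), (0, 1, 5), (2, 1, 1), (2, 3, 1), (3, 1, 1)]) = 6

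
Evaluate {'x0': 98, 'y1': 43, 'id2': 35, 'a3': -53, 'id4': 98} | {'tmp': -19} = {'x0': 98, 'y1': 43, 'id2': 35, 'a3': -53, 'id4': 98, 'tmp': -19}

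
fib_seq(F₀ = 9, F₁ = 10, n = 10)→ [9, 10, 19, 29, 48, 77, 125, 202, 327, 529]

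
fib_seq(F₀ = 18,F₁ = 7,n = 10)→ [18, 7, 25, 32, 57, 89, 146, 235, 381, 616]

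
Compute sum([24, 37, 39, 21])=24 + 37 + 39 + 21
= 121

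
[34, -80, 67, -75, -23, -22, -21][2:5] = [67, -75, -23]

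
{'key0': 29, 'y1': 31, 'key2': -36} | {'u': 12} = {'key0': 29, 'y1': 31, 'key2': -36, 'u': 12}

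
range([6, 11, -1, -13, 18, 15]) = 31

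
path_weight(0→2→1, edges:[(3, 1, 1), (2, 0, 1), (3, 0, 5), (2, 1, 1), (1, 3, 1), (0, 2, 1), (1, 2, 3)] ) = w(0→2)=1 + w(2→1)=1
= 2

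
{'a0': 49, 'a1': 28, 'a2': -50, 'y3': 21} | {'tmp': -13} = {'a0': 49, 'a1': 28, 'a2': -50, 'y3': 21, 'tmp': -13}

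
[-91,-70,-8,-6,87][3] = -6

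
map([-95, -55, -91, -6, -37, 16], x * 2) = [-190, -110, -182, -12, -74, 32]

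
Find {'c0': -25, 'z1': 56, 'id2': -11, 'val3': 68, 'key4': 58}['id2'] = -11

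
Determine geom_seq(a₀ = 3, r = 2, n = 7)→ a_0 = 3*2^0 = 3
a_1 = 3*2^1 = 6
a_2 = 3*2^2 = 12
...
= [3, 6, 12, 24, 48, 96, 192]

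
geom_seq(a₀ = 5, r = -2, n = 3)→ a_0 = 5*(-2)^0 = 5
a_1 = 5*(-2)^1 = -10
a_2 = 5*(-2)^2 = 20
= [5, -10, 20]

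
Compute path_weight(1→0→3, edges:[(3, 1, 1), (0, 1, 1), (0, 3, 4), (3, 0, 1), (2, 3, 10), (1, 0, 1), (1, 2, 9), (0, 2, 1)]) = w(1→0)=1 + w(0→3)=4
= 5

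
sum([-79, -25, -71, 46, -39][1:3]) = slice → [-25, -71]
(-25) + (-71)
= -96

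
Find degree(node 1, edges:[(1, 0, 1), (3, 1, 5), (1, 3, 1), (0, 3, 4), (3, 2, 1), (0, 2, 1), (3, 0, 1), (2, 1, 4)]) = 4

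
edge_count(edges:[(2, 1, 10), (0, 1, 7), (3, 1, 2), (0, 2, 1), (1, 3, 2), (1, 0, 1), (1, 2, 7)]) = 7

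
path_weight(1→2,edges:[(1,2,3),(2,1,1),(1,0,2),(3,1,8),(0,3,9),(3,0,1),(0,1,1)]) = 3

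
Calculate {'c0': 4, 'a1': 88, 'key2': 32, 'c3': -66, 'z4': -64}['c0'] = 4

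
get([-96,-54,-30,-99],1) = -54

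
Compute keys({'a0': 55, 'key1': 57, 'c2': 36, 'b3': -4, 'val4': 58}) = ['a0', 'key1', 'c2', 'b3', 'val4']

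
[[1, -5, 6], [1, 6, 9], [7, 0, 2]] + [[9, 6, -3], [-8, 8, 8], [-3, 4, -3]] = [[10, 1, 3], [-7, 14, 17], [4, 4, -1]]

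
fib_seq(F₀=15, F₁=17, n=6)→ F_2 = F_1 + F_0 = 32
F_3 = F_2 + F_1 = 49
F_4 = F_3 + F_2 = 81
...
= [15, 17, 32, 49, 81, 130]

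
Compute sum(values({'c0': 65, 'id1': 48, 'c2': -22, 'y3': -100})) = 65 + 48 + (-22) + (-100)
= -9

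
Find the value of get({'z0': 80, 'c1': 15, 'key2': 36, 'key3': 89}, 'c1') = 15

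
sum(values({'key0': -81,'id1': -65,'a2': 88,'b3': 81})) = 23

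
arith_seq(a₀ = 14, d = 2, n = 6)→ a_0 = 14 + 0*2 = 14
a_1 = 14 + 1*2 = 16
a_2 = 14 + 2*2 = 18
...
= [14, 16, 18, 20, 22, 24]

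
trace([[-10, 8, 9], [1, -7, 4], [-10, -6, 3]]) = diagonal: (-10) + (-7) + 3
= -14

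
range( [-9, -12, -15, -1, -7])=14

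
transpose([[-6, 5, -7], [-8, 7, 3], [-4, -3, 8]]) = [[-6, -8, -4], [5, 7, -3], [-7, 3, 8]]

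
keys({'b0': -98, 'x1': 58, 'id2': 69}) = ['b0', 'x1', 'id2']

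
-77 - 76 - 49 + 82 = -120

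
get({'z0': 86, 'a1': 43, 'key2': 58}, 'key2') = 58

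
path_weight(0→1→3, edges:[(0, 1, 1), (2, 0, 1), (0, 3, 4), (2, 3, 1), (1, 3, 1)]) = w(0→1)=1 + w(1→3)=1
= 2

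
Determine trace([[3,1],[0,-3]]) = diagonal: 3 + (-3)
= 0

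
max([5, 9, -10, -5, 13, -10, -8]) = 13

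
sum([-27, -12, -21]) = -60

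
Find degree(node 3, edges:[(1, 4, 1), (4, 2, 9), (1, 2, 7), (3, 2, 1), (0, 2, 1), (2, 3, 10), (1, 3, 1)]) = incident: (3,2), (2,3), (1,3)
= 3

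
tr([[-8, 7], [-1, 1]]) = diagonal: (-8) + 1
= -7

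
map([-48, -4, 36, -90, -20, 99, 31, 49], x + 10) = [-38, 6, 46, -80, -10, 109, 41, 59]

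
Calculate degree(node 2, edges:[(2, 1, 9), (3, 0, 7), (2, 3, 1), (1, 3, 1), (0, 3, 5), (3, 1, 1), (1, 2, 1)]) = incident: (2,1), (2,3), (1,2)
= 3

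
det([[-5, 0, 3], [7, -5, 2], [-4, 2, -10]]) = -248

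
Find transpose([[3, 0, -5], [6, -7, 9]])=[[3, 6], [0, -7], [-5, 9]]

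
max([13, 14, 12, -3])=14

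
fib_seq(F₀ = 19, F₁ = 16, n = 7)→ [19, 16, 35, 51, 86, 137, 223]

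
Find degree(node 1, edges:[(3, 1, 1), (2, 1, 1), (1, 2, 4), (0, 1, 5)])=incident: (3,1), (2,1), (1,2), (0,1)
= 4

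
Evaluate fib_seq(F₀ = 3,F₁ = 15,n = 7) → F_2 = F_1 + F_0 = 18
F_3 = F_2 + F_1 = 33
F_4 = F_3 + F_2 = 51
...
= [3, 15, 18, 33, 51, 84, 135]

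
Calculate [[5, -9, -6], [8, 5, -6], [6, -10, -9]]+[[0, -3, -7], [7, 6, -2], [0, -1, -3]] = [[5, -12, -13], [15, 11, -8], [6, -11, -12]]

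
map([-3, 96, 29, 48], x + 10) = [7, 106, 39, 58]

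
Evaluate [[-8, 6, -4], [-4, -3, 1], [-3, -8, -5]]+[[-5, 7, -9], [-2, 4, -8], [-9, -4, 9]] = [[-13, 13, -13], [-6, 1, -7], [-12, -12, 4]]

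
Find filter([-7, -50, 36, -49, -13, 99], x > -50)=[-7, 36, -49, -13, 99]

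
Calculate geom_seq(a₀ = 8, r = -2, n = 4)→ a_0 = 8*(-2)^0 = 8
a_1 = 8*(-2)^1 = -16
a_2 = 8*(-2)^2 = 32
...
= [8, -16, 32, -64]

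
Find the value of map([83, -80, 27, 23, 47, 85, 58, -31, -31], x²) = [6889, 6400, 729, 529, 2209, 7225, 3364, 961, 961]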